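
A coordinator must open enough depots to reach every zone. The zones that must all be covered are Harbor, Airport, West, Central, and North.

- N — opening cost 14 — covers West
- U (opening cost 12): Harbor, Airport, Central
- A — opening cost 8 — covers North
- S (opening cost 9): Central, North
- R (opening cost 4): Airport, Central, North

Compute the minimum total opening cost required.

30

Choose N, U, and R: together they cover Harbor, Airport, West, Central, North — every zone.
Total opening cost: 14 + 12 + 4 = 30.
No cover costs less than 30.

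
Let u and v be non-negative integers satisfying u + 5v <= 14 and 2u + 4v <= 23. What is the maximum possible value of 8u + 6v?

88

(u,v)=(11,0): 1·11+5·0=11≤14, 2·11+4·0=22≤23, objective 88.
(u,v)=(10,0): 1·10+5·0=10≤14, 2·10+4·0=20≤23, objective 80.
The best lattice point is (11,0), giving 88.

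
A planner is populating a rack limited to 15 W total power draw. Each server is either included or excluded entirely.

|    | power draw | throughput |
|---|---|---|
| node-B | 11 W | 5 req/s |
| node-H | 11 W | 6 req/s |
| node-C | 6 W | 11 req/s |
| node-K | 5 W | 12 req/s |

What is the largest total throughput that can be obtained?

Allowing fractional choices, the relaxed optimum would be about 25.2, but servers are indivisible.
node-C + node-K: power draw 6 + 5 = 11 ≤ 15, throughput 11 + 12 = 23.
node-K: power draw 5 ≤ 15, throughput 12.
Best is node-C and node-K with total throughput 23.

23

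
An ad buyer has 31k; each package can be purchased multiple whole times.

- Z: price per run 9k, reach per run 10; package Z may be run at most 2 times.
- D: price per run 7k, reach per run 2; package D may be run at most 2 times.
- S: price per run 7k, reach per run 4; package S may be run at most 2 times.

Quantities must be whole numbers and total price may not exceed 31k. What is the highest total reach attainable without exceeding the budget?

24

2×Z and 1×D: price 25 ≤ 31, reach 2·10 + 1·2 = 22.
2×Z and 1×S: price 25 ≤ 31, reach 2·10 + 1·4 = 24.
Best is 24.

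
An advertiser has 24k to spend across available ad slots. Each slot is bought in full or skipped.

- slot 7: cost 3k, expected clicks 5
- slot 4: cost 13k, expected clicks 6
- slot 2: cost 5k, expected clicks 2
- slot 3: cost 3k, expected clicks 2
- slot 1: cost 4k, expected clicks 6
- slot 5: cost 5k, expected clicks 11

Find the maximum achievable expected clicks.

26

slot 7 + slot 2 + slot 3 + slot 1 + slot 5: cost 3 + 5 + 3 + 4 + 5 = 20 ≤ 24, expected clicks 5 + 2 + 2 + 6 + 11 = 26.
slot 7 + slot 3 + slot 1 + slot 5: cost 3 + 3 + 4 + 5 = 15 ≤ 24, expected clicks 5 + 2 + 6 + 11 = 24.
Best is slot 7, slot 2, slot 3, slot 1, and slot 5 with total expected clicks 26.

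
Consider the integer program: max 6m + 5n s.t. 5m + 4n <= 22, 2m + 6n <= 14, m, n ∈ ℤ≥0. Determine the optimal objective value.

(m,n)=(4,0) is feasible, giving 24.
(m,n)=(3,1) is feasible, giving 23.
(m,n)=(3,0) is feasible, giving 18.
(m,n)=(2,1) is feasible, giving 17.
The best lattice point is (4,0), giving 24.

24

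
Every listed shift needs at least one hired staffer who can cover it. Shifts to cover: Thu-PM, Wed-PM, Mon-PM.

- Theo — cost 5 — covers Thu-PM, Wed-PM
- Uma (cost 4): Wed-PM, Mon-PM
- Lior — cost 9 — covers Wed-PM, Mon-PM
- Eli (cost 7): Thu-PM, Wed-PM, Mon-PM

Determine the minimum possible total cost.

This is an integer covering problem.
Eli alone covers Thu-PM, Wed-PM, Mon-PM — every shift.
Total cost: 7.

7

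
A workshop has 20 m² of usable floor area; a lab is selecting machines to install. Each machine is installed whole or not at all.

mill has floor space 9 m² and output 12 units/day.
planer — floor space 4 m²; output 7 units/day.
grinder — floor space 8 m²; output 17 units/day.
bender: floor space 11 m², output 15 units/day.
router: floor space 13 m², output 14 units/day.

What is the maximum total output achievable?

32

This is an integer program with binary decision variables.
mill + bender: floor space 9 + 11 = 20 ≤ 20, output 12 + 15 = 27.
grinder + bender: floor space 8 + 11 = 19 ≤ 20, output 17 + 15 = 32.
mill + grinder: floor space 9 + 8 = 17 ≤ 20, output 12 + 17 = 29.
Best is grinder and bender with total output 32.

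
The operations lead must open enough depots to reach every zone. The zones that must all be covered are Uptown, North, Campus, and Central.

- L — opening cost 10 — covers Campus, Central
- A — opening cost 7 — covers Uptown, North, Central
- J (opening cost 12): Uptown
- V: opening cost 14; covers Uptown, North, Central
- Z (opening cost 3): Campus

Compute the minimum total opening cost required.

10

This is a weighted set-cover instance.
Choose A and Z: together they cover Uptown, North, Campus, Central — every zone.
Total opening cost: 7 + 3 = 10.
No cover costs less than 10.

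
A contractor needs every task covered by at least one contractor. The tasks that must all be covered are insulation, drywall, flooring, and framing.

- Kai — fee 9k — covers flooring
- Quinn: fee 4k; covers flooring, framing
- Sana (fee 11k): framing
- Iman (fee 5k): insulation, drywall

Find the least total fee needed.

9

This is an integer covering problem.
Choose Quinn and Iman: together they cover insulation, drywall, flooring, framing — every task.
Total fee: 4 + 5 = 9.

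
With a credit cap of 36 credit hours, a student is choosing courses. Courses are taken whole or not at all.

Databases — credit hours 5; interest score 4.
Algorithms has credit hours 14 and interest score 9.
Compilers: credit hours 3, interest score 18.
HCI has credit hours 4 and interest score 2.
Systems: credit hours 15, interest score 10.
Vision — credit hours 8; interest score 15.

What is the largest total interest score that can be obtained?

49

Allowing fractional choices, the relaxed optimum would be about 50.2, but courses are indivisible.
Databases + Algorithms + Compilers + HCI + Vision: credit hours 5 + 14 + 3 + 4 + 8 = 34 ≤ 36, interest score 4 + 9 + 18 + 2 + 15 = 48.
Databases + Compilers + HCI + Systems + Vision: credit hours 5 + 3 + 4 + 15 + 8 = 35 ≤ 36, interest score 4 + 18 + 2 + 10 + 15 = 49.
Databases + Compilers + Systems + Vision: credit hours 5 + 3 + 15 + 8 = 31 ≤ 36, interest score 4 + 18 + 10 + 15 = 47.
Best is Databases, Compilers, HCI, Systems, and Vision with total interest score 49.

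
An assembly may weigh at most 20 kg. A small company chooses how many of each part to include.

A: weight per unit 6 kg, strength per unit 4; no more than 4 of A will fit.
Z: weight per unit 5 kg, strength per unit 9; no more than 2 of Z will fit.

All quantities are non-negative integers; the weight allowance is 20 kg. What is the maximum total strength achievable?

22

This is a bounded integer knapsack.
Z has the best ratio (9/5); taking only Z gives at most 2×9 = 18 (stopped by the supply cap of 2).
Mixing does better — 1×A and 2×Z: weight 16 ≤ 20, strength 1·4 + 2·9 = 22.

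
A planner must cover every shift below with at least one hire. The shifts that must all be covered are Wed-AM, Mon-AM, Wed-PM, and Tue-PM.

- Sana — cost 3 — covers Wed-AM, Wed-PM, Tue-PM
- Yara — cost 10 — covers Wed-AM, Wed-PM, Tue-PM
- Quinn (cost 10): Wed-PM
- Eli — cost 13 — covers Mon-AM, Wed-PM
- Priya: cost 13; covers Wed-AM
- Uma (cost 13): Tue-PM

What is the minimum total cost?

16

Choose Sana and Eli: together they cover Wed-AM, Mon-AM, Wed-PM, Tue-PM — every shift.
Total cost: 3 + 13 = 16.
No cover costs less than 16.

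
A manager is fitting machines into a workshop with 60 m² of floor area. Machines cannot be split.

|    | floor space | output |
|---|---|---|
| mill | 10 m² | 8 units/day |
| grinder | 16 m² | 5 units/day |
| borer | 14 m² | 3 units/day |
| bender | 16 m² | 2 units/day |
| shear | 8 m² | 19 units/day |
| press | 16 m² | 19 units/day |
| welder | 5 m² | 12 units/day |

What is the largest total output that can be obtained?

63

mill + grinder + shear + press + welder: floor space 10 + 16 + 8 + 16 + 5 = 55 ≤ 60, output 8 + 5 + 19 + 19 + 12 = 63.
mill + borer + shear + press + welder: floor space 10 + 14 + 8 + 16 + 5 = 53 ≤ 60, output 8 + 3 + 19 + 19 + 12 = 61.
Best is mill, grinder, shear, press, and welder with total output 63.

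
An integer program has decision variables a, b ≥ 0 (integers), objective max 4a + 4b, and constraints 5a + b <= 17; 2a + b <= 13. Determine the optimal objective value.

(a,b)=(0,13): 5·0+1·13=13≤17, 2·0+1·13=13≤13, objective 52.
(a,b)=(0,12): 5·0+1·12=12≤17, 2·0+1·12=12≤13, objective 48.
No feasible integer point exceeds 52.

52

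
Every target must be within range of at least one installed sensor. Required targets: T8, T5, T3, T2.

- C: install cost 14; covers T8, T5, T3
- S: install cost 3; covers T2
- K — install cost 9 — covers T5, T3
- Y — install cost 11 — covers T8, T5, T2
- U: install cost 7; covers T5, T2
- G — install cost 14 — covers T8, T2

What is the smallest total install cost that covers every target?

17

The greedy cost-per-new-target heuristic would pick S, K, and Y for 23, but a cheaper cover exists.
Choose C and S: together they cover T8, T5, T3, T2 — every target.
Total install cost: 14 + 3 = 17.
No cover costs less than 17.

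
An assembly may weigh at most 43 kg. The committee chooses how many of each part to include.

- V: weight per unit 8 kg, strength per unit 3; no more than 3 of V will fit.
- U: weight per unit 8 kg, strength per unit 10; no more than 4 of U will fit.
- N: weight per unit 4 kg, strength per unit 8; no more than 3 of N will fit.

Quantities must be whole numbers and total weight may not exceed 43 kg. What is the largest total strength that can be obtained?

Take 4×U and 2×N: weight 40 ≤ 43, strength 4·10 + 2·8 = 56.
No other integer combination yields more.

56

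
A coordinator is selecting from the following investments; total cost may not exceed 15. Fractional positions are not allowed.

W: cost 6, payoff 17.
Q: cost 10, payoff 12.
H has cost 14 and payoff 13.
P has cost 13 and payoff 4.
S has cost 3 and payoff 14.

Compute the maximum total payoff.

This is a 0-1 knapsack instance.
Take W and S: cost 6 + 3 = 9 ≤ 15, payoff 17 + 14 = 31.
No other feasible combination does better.

31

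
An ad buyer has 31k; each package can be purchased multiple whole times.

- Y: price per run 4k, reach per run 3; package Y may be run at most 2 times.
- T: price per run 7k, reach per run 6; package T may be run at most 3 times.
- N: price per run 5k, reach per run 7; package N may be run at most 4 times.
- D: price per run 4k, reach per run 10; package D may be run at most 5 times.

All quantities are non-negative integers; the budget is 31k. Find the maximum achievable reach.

This is a bounded integer knapsack.
2×N and 5×D: price 30 ≤ 31, reach 2·7 + 5·10 = 64.
3×N and 4×D: price 31 ≤ 31, reach 3·7 + 4·10 = 61.
Best is 64.

64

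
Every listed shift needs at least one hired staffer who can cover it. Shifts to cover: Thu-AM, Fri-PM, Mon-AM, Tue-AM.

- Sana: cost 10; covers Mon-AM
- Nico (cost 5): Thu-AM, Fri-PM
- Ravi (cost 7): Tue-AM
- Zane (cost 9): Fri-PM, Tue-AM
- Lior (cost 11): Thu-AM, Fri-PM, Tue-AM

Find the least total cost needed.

This is a weighted set-cover instance.
Choose Sana and Lior: together they cover Thu-AM, Fri-PM, Mon-AM, Tue-AM — every shift.
Total cost: 10 + 11 = 21.

21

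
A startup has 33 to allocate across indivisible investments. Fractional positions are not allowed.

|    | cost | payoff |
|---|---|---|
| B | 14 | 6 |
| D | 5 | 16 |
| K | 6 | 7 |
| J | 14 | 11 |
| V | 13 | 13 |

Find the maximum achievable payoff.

Take D, J, and V: cost 5 + 14 + 13 = 32 ≤ 33, payoff 16 + 11 + 13 = 40.
No other feasible combination does better.

40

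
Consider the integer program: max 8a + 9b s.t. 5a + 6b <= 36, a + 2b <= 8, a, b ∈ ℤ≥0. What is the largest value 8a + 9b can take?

(a,b)=(6,1): 5·6+6·1=36≤36, 1·6+2·1=8≤8, objective 57.
(a,b)=(7,0): 5·7+6·0=35≤36, 1·7+2·0=7≤8, objective 56.
(a,b)=(5,1): 5·5+6·1=31≤36, 1·5+2·1=7≤8, objective 49.
No feasible integer point exceeds 57.

57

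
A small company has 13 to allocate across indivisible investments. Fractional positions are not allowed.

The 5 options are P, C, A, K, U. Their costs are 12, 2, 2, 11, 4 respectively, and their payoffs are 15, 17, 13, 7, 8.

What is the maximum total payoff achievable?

38

This is a 0-1 knapsack instance.
Take C, A, and U: cost 2 + 2 + 4 = 8 ≤ 13, payoff 17 + 13 + 8 = 38.
No other feasible combination does better.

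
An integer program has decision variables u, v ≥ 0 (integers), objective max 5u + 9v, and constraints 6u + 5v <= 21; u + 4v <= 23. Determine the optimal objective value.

36

(u,v)=(0,4): 6·0+5·4=20≤21, 1·0+4·4=16≤23, objective 36.
(u,v)=(1,3): 6·1+5·3=21≤21, 1·1+4·3=13≤23, objective 32.
(u,v)=(0,3): 6·0+5·3=15≤21, 1·0+4·3=12≤23, objective 27.
Maximum is 36 at (u,v)=(0,4).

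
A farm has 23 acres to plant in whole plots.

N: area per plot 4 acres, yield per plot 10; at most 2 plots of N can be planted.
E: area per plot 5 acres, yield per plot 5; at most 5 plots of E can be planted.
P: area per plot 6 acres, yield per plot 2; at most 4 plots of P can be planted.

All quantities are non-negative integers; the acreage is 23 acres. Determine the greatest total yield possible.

2×N and 3×E: area 23 ≤ 23, yield 2·10 + 3·5 = 35.
2×N and 2×E: area 18 ≤ 23, yield 2·10 + 2·5 = 30.
Best is 35.

35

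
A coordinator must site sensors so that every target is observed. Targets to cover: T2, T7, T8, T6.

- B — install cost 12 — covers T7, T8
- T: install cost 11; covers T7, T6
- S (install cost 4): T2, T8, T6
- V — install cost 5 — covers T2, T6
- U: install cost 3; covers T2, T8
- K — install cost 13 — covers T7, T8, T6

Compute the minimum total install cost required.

14

Choose T and U: together they cover T2, T7, T8, T6 — every target.
Total install cost: 11 + 3 = 14.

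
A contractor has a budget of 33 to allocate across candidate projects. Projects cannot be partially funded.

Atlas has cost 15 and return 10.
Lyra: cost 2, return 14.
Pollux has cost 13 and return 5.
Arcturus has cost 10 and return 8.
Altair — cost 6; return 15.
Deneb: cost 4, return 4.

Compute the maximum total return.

Allowing fractional choices, the relaxed optimum would be about 48.3, but projects are indivisible.
Atlas + Lyra + Arcturus + Altair: cost 15 + 2 + 10 + 6 = 33 ≤ 33, return 10 + 14 + 8 + 15 = 47.
Lyra + Pollux + Arcturus + Altair: cost 2 + 13 + 10 + 6 = 31 ≤ 33, return 14 + 5 + 8 + 15 = 42.
Atlas + Lyra + Altair + Deneb: cost 15 + 2 + 6 + 4 = 27 ≤ 33, return 10 + 14 + 15 + 4 = 43.
Best is Atlas, Lyra, Arcturus, and Altair with total return 47.

47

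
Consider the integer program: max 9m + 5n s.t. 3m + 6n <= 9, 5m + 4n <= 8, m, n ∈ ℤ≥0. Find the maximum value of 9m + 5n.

9

(m,n)=(1,0): 3·1+6·0=3≤9, 5·1+4·0=5≤8, objective 9.
(m,n)=(0,1): 3·0+6·1=6≤9, 5·0+4·1=4≤8, objective 5.
(m,n)=(0,0): 3·0+6·0=0≤9, 5·0+4·0=0≤8, objective 0.
No feasible integer point exceeds 9.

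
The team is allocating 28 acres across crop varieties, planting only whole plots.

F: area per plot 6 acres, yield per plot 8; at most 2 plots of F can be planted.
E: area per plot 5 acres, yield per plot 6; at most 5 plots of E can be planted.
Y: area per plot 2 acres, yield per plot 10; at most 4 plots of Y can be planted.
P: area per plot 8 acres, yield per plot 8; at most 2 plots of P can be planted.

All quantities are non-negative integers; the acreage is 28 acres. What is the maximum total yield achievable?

4×E and 4×Y: area 28 ≤ 28, yield 4·6 + 4·10 = 64.
2×F, 4×Y, and 1×P: area 28 ≤ 28, yield 2·8 + 4·10 + 1·8 = 64.
Best is 64.

64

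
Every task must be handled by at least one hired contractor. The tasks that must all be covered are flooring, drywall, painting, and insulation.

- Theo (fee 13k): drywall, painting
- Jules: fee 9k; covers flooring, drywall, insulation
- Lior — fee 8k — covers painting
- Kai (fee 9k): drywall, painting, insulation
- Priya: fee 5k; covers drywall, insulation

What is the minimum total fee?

17

This is a weighted set-cover instance.
The greedy cost-per-new-task heuristic would pick Priya, Lior, and Jules for 22, but a cheaper cover exists.
Choose Jules and Lior: together they cover flooring, drywall, painting, insulation — every task.
Total fee: 9 + 8 = 17.
No cover costs less than 17.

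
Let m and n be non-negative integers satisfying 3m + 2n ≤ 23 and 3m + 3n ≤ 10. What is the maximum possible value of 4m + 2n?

The continuous relaxation peaks at (3.33, 0) with value 13.33; rounding to a feasible lattice point costs some objective.
(m,n)=(3,0): 3·3+2·0=9≤23, 3·3+3·0=9≤10, objective 12.
(m,n)=(2,1): 3·2+2·1=8≤23, 3·2+3·1=9≤10, objective 10.
Maximum is 12 at (m,n)=(3,0).

12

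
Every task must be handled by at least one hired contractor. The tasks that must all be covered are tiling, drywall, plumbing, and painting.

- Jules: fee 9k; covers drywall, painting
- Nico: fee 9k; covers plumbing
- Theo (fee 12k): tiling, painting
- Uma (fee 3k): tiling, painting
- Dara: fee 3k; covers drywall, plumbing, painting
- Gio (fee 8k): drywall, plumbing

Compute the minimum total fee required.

Choose Uma and Dara: together they cover tiling, drywall, plumbing, painting — every task.
Total fee: 3 + 3 = 6.

6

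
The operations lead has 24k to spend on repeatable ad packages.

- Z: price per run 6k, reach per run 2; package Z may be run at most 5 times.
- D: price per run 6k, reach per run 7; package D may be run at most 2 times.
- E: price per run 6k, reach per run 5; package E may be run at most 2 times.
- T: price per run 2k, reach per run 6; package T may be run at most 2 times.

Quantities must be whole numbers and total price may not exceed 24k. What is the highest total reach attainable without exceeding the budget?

31

This is a bounded integer knapsack.
Take 2×D, 1×E, and 2×T: price 22 ≤ 24, reach 2·7 + 1·5 + 2·6 = 31.
T has the best ratio (6/2) and is taken to its limit of 2; remaining capacity is filled optimally with the others.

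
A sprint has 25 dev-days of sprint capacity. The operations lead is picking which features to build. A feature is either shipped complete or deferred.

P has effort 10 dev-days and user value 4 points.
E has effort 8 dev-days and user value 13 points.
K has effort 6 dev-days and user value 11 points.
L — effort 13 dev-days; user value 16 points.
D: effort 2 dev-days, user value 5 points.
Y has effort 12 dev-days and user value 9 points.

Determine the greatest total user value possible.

K + L + D: effort 6 + 13 + 2 = 21 ≤ 25, user value 11 + 16 + 5 = 32.
E + L + D: effort 8 + 13 + 2 = 23 ≤ 25, user value 13 + 16 + 5 = 34.
E + K + D: effort 8 + 6 + 2 = 16 ≤ 25, user value 13 + 11 + 5 = 29.
Best is E, L, and D with total user value 34.

34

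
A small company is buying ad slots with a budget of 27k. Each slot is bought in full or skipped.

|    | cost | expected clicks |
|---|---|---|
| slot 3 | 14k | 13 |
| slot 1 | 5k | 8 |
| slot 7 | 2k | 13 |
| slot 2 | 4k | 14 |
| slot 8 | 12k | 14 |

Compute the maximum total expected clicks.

Take slot 1, slot 7, slot 2, and slot 8: cost 5 + 2 + 4 + 12 = 23 ≤ 27, expected clicks 8 + 13 + 14 + 14 = 49.
No other feasible combination does better.

49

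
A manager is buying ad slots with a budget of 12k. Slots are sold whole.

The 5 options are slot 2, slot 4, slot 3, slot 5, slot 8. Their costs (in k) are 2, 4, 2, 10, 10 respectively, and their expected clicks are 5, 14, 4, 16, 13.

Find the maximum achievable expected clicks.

23

This is an integer program with binary decision variables.
Allowing fractional choices, the relaxed optimum would be about 29.4, but ad slots are indivisible.
slot 2 + slot 4 + slot 3: cost 2 + 4 + 2 = 8 ≤ 12, expected clicks 5 + 14 + 4 = 23.
slot 2 + slot 5: cost 2 + 10 = 12 ≤ 12, expected clicks 5 + 16 = 21.
Best is slot 2, slot 4, and slot 3 with total expected clicks 23.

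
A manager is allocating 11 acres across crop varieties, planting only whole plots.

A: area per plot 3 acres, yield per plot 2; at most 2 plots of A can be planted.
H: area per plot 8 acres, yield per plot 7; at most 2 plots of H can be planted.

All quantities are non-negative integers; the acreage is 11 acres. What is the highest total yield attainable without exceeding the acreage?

Take 1×A and 1×H: area 11 ≤ 11, yield 1·2 + 1·7 = 9.
No other integer combination yields more.

9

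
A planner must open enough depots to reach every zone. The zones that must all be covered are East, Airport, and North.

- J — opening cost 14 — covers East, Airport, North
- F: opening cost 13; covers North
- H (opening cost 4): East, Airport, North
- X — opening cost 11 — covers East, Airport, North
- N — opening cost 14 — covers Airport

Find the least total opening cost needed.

4

H alone covers East, Airport, North — every zone.
Total opening cost: 4.
No cover costs less than 4.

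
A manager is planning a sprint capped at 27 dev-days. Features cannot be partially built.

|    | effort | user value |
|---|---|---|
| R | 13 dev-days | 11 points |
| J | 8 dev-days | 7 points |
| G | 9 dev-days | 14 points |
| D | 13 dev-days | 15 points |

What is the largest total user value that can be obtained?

29

Take G and D: effort 9 + 13 = 22 ≤ 27, user value 14 + 15 = 29.
No other feasible combination does better.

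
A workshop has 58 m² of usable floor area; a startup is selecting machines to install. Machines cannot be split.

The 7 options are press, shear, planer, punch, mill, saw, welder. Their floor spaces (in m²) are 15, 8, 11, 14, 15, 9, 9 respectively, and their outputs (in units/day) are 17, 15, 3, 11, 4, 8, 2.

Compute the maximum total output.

Allowing fractional choices, the relaxed optimum would be about 54.3, but machines are indivisible.
press + shear + planer + punch + saw: floor space 15 + 8 + 11 + 14 + 9 = 57 ≤ 58, output 17 + 15 + 3 + 11 + 8 = 54.
press + shear + punch + saw + welder: floor space 15 + 8 + 14 + 9 + 9 = 55 ≤ 58, output 17 + 15 + 11 + 8 + 2 = 53.
Best is press, shear, planer, punch, and saw with total output 54.

54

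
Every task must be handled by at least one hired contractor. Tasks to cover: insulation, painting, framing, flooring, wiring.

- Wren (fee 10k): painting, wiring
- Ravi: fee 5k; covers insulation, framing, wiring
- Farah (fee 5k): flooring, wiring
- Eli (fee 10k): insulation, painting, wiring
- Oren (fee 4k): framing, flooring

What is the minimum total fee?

14

Choose Eli and Oren: together they cover insulation, painting, framing, flooring, wiring — every task.
Total fee: 10 + 4 = 14.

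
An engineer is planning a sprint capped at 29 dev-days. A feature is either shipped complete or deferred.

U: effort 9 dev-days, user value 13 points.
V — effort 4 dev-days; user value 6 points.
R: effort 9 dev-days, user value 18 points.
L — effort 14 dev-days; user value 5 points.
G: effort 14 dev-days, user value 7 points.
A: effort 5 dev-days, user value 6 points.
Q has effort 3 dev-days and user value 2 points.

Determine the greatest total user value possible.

43

Allowing fractional choices, the relaxed optimum would be about 44.3, but features are indivisible.
U + V + R + Q: effort 9 + 4 + 9 + 3 = 25 ≤ 29, user value 13 + 6 + 18 + 2 = 39.
U + V + R + A: effort 9 + 4 + 9 + 5 = 27 ≤ 29, user value 13 + 6 + 18 + 6 = 43.
Best is U, V, R, and A with total user value 43.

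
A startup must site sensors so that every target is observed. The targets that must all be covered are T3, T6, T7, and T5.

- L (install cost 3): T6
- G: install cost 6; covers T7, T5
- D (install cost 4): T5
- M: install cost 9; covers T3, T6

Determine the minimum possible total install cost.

The greedy cost-per-new-target heuristic would pick L, G, and M for 18, but a cheaper cover exists.
Choose G and M: together they cover T3, T6, T7, T5 — every target.
Total install cost: 6 + 9 = 15.
No cover costs less than 15.

15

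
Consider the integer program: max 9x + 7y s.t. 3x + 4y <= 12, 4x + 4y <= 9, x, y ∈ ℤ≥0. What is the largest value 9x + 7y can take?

18

The continuous relaxation peaks at (2.25, 0) with value 20.25; rounding to a feasible lattice point costs some objective.
(x,y)=(2,0): 3·2+4·0=6≤12, 4·2+4·0=8≤9, objective 18.
(x,y)=(1,1): 3·1+4·1=7≤12, 4·1+4·1=8≤9, objective 16.
(x,y)=(1,0): 3·1+4·0=3≤12, 4·1+4·0=4≤9, objective 9.
No feasible integer point exceeds 18.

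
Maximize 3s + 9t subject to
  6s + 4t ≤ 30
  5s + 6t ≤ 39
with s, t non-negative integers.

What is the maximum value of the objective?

The continuous relaxation peaks at (0, 6.5) with value 58.50; rounding to a feasible lattice point costs some objective.
(s,t)=(0,6): 6·0+4·6=24≤30, 5·0+6·6=36≤39, objective 54.
(s,t)=(1,5): 6·1+4·5=26≤30, 5·1+6·5=35≤39, objective 48.
No feasible integer point exceeds 54.

54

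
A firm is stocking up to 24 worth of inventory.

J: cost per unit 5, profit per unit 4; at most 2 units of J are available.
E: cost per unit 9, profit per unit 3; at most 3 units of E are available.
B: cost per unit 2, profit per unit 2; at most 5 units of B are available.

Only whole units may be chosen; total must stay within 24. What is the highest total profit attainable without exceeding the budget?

18

2×J and 5×B: cost 20 ≤ 24, profit 2·4 + 5·2 = 18.
1×J, 1×E, and 5×B: cost 24 ≤ 24, profit 1·4 + 1·3 + 5·2 = 17.
Best is 18.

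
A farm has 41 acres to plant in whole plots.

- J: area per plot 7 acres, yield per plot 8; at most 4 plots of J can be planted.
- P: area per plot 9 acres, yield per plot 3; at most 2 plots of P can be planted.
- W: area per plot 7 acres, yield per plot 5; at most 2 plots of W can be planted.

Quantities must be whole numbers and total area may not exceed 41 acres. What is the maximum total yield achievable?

37

J has the best ratio (8/7); taking only J gives at most 4×8 = 32 (stopped by the supply cap of 4).
Mixing does better — 4×J and 1×W: area 35 ≤ 41, yield 4·8 + 1·5 = 37.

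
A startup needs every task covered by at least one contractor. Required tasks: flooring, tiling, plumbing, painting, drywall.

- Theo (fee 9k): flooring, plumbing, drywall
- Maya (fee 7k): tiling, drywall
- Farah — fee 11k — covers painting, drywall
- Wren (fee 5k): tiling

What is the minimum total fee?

25

Choose Theo, Farah, and Wren: together they cover flooring, tiling, plumbing, painting, drywall — every task.
Total fee: 9 + 11 + 5 = 25.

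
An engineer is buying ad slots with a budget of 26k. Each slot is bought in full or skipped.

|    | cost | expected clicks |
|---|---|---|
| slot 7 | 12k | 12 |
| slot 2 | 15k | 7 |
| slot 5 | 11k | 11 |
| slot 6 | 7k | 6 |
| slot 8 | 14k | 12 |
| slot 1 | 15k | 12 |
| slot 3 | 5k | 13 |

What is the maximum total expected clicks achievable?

Treat it as a binary knapsack problem.
Take slot 7, slot 6, and slot 3: cost 12 + 7 + 5 = 24 ≤ 26, expected clicks 12 + 6 + 13 = 31.
No feasible combination exceeds this.

31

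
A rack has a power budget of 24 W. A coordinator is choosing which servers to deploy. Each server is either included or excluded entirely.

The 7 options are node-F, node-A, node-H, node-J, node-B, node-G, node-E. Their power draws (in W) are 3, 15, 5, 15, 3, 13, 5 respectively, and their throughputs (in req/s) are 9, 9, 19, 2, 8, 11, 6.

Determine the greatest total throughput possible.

47

Allowing fractional choices, the relaxed optimum would be about 48.8, but servers are indivisible.
node-F + node-H + node-G: power draw 3 + 5 + 13 = 21 ≤ 24, throughput 9 + 19 + 11 = 39.
node-F + node-H + node-B + node-E: power draw 3 + 5 + 3 + 5 = 16 ≤ 24, throughput 9 + 19 + 8 + 6 = 42.
node-F + node-H + node-B + node-G: power draw 3 + 5 + 3 + 13 = 24 ≤ 24, throughput 9 + 19 + 8 + 11 = 47.
Best is node-F, node-H, node-B, and node-G with total throughput 47.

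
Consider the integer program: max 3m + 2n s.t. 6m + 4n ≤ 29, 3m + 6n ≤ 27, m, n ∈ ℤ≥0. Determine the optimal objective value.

(m,n)=(4,1): 6·4+4·1=28≤29, 3·4+6·1=18≤27, objective 14.
(m,n)=(3,2): 6·3+4·2=26≤29, 3·3+6·2=21≤27, objective 13.
(m,n)=(4,0): 6·4+4·0=24≤29, 3·4+6·0=12≤27, objective 12.
(m,n)=(3,1): 6·3+4·1=22≤29, 3·3+6·1=15≤27, objective 11.
No feasible integer point exceeds 14.

14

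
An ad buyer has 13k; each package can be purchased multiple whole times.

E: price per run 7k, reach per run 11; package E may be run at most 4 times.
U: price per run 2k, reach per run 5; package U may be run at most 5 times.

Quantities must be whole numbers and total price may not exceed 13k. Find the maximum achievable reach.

This is a bounded integer knapsack.
1×E and 3×U: price 13 ≤ 13, reach 1·11 + 3·5 = 26.
5×U: price 10 ≤ 13, reach 5·5 = 25.
Best is 26.

26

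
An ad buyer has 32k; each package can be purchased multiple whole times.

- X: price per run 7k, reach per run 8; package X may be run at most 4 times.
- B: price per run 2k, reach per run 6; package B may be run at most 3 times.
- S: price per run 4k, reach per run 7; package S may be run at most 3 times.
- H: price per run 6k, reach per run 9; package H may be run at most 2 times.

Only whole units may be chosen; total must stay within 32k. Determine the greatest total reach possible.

3×B, 3×S, and 2×H: price 30 ≤ 32, reach 3·6 + 3·7 + 2·9 = 57.
1×X, 3×B, 3×S, and 1×H: price 31 ≤ 32, reach 1·8 + 3·6 + 3·7 + 1·9 = 56.
Best is 57.

57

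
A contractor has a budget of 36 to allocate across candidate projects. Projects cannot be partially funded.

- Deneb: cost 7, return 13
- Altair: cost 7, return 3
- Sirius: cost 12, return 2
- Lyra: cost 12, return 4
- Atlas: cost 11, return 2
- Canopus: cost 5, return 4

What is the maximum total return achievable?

Treat it as a binary knapsack problem.
Deneb + Sirius + Lyra + Canopus: cost 7 + 12 + 12 + 5 = 36 ≤ 36, return 13 + 2 + 4 + 4 = 23.
Deneb + Lyra + Atlas + Canopus: cost 7 + 12 + 11 + 5 = 35 ≤ 36, return 13 + 4 + 2 + 4 = 23.
Deneb + Altair + Lyra + Canopus: cost 7 + 7 + 12 + 5 = 31 ≤ 36, return 13 + 3 + 4 + 4 = 24.
Best is Deneb, Altair, Lyra, and Canopus with total return 24.

24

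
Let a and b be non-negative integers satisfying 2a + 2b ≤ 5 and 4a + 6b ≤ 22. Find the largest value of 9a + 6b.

(a,b)=(2,0): 2·2+2·0=4≤5, 4·2+6·0=8≤22, objective 18.
(a,b)=(1,1): 2·1+2·1=4≤5, 4·1+6·1=10≤22, objective 15.
No feasible integer point exceeds 18.

18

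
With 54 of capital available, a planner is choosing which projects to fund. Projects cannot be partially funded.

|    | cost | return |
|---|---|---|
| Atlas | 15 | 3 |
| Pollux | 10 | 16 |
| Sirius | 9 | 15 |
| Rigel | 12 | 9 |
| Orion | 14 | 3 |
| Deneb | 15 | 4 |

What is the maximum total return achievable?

Treat it as a binary knapsack problem.
Allowing fractional choices, the relaxed optimum would be about 45.7, but projects are indivisible.
Pollux + Sirius + Rigel + Orion: cost 10 + 9 + 12 + 14 = 45 ≤ 54, return 16 + 15 + 9 + 3 = 43.
Atlas + Pollux + Sirius + Rigel: cost 15 + 10 + 9 + 12 = 46 ≤ 54, return 3 + 16 + 15 + 9 = 43.
Pollux + Sirius + Rigel + Deneb: cost 10 + 9 + 12 + 15 = 46 ≤ 54, return 16 + 15 + 9 + 4 = 44.
Best is Pollux, Sirius, Rigel, and Deneb with total return 44.

44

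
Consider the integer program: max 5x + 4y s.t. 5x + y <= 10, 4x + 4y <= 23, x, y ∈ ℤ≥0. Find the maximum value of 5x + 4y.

(x,y)=(1,4) is feasible, giving 21.
(x,y)=(0,5) is feasible, giving 20.
(x,y)=(1,3) is feasible, giving 17.
(x,y)=(0,4) is feasible, giving 16.
Maximum is 21 at (x,y)=(1,4).

21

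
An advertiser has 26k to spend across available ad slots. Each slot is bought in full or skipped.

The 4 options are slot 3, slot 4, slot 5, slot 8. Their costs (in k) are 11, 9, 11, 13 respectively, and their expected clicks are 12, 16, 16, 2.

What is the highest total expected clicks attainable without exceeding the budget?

32

Allowing fractional choices, the relaxed optimum would be about 38.5, but ad slots are indivisible.
slot 4 + slot 5: cost 9 + 11 = 20 ≤ 26, expected clicks 16 + 16 = 32.
slot 3 + slot 4: cost 11 + 9 = 20 ≤ 26, expected clicks 12 + 16 = 28.
slot 3 + slot 5: cost 11 + 11 = 22 ≤ 26, expected clicks 12 + 16 = 28.
Best is slot 4 and slot 5 with total expected clicks 32.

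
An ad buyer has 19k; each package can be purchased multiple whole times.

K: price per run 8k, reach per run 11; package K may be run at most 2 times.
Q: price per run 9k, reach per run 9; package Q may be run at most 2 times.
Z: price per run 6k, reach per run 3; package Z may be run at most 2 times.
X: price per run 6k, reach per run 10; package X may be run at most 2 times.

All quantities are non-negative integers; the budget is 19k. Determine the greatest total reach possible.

23

X has the best ratio (10/6); taking only X gives at most 2×10 = 20 (stopped by the supply cap of 2).
Mixing does better — 1×Z and 2×X: price 18 ≤ 19, reach 1·3 + 2·10 = 23.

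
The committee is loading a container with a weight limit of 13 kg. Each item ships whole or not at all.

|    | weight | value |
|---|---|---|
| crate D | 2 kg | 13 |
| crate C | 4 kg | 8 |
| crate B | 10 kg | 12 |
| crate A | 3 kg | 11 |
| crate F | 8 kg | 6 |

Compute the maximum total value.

32

This is an integer program with binary decision variables.
Take crate D, crate C, and crate A: weight 2 + 4 + 3 = 9 ≤ 13, value 13 + 8 + 11 = 32.
No other feasible combination does better.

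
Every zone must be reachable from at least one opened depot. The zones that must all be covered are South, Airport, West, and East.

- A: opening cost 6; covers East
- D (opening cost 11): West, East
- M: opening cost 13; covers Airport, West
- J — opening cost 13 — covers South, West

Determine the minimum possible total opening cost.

32

The greedy cost-per-new-zone heuristic would pick D, M, and J for 37, but a cheaper cover exists.
Choose A, M, and J: together they cover South, Airport, West, East — every zone.
Total opening cost: 6 + 13 + 13 = 32.
No cover costs less than 32.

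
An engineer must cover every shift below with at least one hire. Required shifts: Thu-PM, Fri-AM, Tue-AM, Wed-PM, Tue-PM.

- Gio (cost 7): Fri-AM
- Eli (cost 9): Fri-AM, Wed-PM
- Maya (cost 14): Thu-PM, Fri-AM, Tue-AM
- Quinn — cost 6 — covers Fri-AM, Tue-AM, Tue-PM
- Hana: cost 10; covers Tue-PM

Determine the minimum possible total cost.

29

This is a weighted set-cover instance.
Choose Eli, Maya, and Quinn: together they cover Thu-PM, Fri-AM, Tue-AM, Wed-PM, Tue-PM — every shift.
Total cost: 9 + 14 + 6 = 29.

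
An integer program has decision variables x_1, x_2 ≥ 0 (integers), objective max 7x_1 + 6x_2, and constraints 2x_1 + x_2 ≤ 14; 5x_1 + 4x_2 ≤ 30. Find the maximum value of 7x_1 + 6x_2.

(x_1,x_2)=(2,5) is feasible, giving 44.
(x_1,x_2)=(1,6) is feasible, giving 43.
(x_1,x_2)=(0,7) is feasible, giving 42.
(x_1,x_2)=(2,4) is feasible, giving 38.
No feasible integer point exceeds 44.

44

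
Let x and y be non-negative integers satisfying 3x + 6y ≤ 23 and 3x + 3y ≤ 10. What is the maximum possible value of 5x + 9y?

(x,y)=(0,3): 3·0+6·3=18≤23, 3·0+3·3=9≤10, objective 27.
(x,y)=(1,2): 3·1+6·2=15≤23, 3·1+3·2=9≤10, objective 23.
(x,y)=(0,2): 3·0+6·2=12≤23, 3·0+3·2=6≤10, objective 18.
Maximum is 27 at (x,y)=(0,3).

27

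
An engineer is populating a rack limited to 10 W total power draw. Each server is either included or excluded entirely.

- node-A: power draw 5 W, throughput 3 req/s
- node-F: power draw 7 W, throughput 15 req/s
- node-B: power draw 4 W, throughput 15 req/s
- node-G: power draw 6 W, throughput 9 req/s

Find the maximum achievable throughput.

This is an integer program with binary decision variables.
Allowing fractional choices, the relaxed optimum would be about 27.9, but servers are indivisible.
node-B + node-G: power draw 4 + 6 = 10 ≤ 10, throughput 15 + 9 = 24.
node-B: power draw 4 ≤ 10, throughput 15.
node-A + node-B: power draw 5 + 4 = 9 ≤ 10, throughput 3 + 15 = 18.
Best is node-B and node-G with total throughput 24.

24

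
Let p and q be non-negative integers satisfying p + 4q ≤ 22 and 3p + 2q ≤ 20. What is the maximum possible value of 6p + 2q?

38

(p,q)=(6,1): 1·6+4·1=10≤22, 3·6+2·1=20≤20, objective 38.
(p,q)=(6,0): 1·6+4·0=6≤22, 3·6+2·0=18≤20, objective 36.
(p,q)=(5,2): 1·5+4·2=13≤22, 3·5+2·2=19≤20, objective 34.
(p,q)=(5,1): 1·5+4·1=9≤22, 3·5+2·1=17≤20, objective 32.
No feasible integer point exceeds 38.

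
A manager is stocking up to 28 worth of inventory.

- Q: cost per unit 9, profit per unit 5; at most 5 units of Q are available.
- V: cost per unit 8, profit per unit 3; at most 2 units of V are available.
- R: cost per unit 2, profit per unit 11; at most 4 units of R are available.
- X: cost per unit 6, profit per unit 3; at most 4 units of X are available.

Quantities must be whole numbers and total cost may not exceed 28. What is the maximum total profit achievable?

54

This is a bounded integer knapsack.
R has the best ratio (11/2); taking only R gives at most 4×11 = 44 (stopped by the supply cap of 4).
Mixing does better — 2×Q and 4×R: cost 26 ≤ 28, profit 2·5 + 4·11 = 54.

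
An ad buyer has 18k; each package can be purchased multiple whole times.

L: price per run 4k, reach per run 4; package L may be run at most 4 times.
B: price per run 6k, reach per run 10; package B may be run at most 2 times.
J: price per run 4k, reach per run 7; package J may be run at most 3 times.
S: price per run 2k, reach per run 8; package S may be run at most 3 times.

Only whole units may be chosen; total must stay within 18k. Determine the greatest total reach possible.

45

2×B and 3×S: price 18 ≤ 18, reach 2·10 + 3·8 = 44.
3×J and 3×S: price 18 ≤ 18, reach 3·7 + 3·8 = 45.
Best is 45.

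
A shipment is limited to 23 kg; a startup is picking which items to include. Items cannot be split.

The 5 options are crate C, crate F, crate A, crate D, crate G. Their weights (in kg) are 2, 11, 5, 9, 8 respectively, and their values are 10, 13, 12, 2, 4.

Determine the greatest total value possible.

35

crate C + crate F + crate G: weight 2 + 11 + 8 = 21 ≤ 23, value 10 + 13 + 4 = 27.
crate C + crate F + crate A: weight 2 + 11 + 5 = 18 ≤ 23, value 10 + 13 + 12 = 35.
Best is crate C, crate F, and crate A with total value 35.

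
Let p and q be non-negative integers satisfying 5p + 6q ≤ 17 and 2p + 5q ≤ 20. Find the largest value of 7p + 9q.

Relaxing integrality, the LP optimum is 25.50 at (p,q) = (0, 2.83), which is not an integer point.
(p,q)=(1,2): 5·1+6·2=17≤17, 2·1+5·2=12≤20, objective 25.
(p,q)=(2,1): 5·2+6·1=16≤17, 2·2+5·1=9≤20, objective 23.
(p,q)=(0,2): 5·0+6·2=12≤17, 2·0+5·2=10≤20, objective 18.
The best lattice point is (1,2), giving 25.

25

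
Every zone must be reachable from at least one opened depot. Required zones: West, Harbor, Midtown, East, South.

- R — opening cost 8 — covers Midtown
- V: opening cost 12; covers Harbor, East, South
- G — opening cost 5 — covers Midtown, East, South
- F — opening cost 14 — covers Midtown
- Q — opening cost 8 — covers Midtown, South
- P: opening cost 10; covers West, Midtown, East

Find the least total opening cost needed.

The greedy cost-per-new-zone heuristic would pick G, P, and V for 27, but a cheaper cover exists.
Choose V and P: together they cover West, Harbor, Midtown, East, South — every zone.
Total opening cost: 12 + 10 = 22.
No cover costs less than 22.

22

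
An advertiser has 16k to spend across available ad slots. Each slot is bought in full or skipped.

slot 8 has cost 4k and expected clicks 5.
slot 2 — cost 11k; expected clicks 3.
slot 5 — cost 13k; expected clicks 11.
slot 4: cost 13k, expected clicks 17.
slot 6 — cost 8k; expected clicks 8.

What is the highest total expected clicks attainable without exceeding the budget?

Allowing fractional choices, the relaxed optimum would be about 20.8, but ad slots are indivisible.
slot 5: cost 13 ≤ 16, expected clicks 11.
slot 8 + slot 6: cost 4 + 8 = 12 ≤ 16, expected clicks 5 + 8 = 13.
slot 4: cost 13 ≤ 16, expected clicks 17.
Best is slot 4 with total expected clicks 17.

17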